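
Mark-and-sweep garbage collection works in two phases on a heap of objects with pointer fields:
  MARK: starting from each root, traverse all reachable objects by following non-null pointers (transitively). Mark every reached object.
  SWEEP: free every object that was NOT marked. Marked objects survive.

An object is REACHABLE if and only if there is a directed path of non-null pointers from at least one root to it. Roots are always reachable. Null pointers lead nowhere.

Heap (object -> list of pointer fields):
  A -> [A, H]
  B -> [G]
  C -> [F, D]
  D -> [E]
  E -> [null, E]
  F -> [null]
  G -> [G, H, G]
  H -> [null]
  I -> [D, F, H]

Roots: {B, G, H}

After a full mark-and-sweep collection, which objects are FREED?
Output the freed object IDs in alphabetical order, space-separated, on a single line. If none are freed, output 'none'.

Answer: A C D E F I

Derivation:
Roots: B G H
Mark B: refs=G, marked=B
Mark G: refs=G H G, marked=B G
Mark H: refs=null, marked=B G H
Unmarked (collected): A C D E F I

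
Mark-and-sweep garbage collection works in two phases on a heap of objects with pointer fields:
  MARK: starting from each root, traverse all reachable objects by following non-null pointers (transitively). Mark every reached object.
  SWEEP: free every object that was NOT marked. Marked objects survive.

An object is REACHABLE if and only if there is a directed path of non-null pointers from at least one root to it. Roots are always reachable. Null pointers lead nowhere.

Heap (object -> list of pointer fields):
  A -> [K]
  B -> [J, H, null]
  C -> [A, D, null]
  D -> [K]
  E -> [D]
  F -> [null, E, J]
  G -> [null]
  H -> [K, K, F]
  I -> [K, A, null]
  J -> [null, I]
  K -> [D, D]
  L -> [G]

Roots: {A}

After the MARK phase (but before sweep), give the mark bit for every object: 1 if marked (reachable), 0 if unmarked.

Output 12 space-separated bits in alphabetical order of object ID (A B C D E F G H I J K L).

Roots: A
Mark A: refs=K, marked=A
Mark K: refs=D D, marked=A K
Mark D: refs=K, marked=A D K
Unmarked (collected): B C E F G H I J L

Answer: 1 0 0 1 0 0 0 0 0 0 1 0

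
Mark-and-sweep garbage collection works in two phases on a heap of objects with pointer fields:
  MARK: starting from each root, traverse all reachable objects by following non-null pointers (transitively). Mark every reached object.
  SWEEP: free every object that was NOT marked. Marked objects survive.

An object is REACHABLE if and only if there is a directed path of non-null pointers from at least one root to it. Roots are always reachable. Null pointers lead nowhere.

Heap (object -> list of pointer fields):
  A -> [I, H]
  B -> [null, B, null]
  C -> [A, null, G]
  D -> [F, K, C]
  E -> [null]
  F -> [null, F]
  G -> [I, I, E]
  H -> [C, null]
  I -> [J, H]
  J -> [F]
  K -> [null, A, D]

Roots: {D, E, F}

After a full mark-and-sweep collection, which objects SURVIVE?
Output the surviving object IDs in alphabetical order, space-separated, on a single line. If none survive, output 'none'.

Answer: A C D E F G H I J K

Derivation:
Roots: D E F
Mark D: refs=F K C, marked=D
Mark E: refs=null, marked=D E
Mark F: refs=null F, marked=D E F
Mark K: refs=null A D, marked=D E F K
Mark C: refs=A null G, marked=C D E F K
Mark A: refs=I H, marked=A C D E F K
Mark G: refs=I I E, marked=A C D E F G K
Mark I: refs=J H, marked=A C D E F G I K
Mark H: refs=C null, marked=A C D E F G H I K
Mark J: refs=F, marked=A C D E F G H I J K
Unmarked (collected): B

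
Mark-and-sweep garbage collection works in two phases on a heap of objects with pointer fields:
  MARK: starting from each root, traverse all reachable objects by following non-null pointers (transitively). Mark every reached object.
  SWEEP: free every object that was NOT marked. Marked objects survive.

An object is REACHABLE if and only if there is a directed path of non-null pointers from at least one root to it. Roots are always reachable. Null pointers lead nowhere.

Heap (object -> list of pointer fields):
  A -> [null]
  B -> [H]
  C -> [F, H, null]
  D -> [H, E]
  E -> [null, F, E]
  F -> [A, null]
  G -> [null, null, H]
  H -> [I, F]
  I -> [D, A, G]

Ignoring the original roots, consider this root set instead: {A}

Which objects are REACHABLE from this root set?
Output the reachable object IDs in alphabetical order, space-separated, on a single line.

Roots: A
Mark A: refs=null, marked=A
Unmarked (collected): B C D E F G H I

Answer: A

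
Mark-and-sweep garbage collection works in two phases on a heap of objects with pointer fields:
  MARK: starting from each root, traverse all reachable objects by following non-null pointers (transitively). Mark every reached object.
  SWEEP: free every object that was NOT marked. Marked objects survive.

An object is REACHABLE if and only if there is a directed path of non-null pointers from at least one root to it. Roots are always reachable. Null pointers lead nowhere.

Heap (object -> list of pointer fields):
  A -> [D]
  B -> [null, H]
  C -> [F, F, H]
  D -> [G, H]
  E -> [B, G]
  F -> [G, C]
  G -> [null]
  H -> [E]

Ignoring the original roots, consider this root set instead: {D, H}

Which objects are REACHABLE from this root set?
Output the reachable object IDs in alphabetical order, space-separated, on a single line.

Roots: D H
Mark D: refs=G H, marked=D
Mark H: refs=E, marked=D H
Mark G: refs=null, marked=D G H
Mark E: refs=B G, marked=D E G H
Mark B: refs=null H, marked=B D E G H
Unmarked (collected): A C F

Answer: B D E G H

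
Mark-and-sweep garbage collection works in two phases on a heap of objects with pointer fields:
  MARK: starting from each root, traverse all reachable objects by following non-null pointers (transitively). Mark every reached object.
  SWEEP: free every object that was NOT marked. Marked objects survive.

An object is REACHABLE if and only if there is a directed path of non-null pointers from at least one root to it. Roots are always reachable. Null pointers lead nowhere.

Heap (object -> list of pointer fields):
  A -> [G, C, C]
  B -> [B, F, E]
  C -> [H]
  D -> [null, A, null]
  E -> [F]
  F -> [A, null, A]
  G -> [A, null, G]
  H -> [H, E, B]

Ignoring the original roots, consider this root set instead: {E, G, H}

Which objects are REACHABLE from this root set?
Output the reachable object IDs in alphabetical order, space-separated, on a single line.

Answer: A B C E F G H

Derivation:
Roots: E G H
Mark E: refs=F, marked=E
Mark G: refs=A null G, marked=E G
Mark H: refs=H E B, marked=E G H
Mark F: refs=A null A, marked=E F G H
Mark A: refs=G C C, marked=A E F G H
Mark B: refs=B F E, marked=A B E F G H
Mark C: refs=H, marked=A B C E F G H
Unmarked (collected): D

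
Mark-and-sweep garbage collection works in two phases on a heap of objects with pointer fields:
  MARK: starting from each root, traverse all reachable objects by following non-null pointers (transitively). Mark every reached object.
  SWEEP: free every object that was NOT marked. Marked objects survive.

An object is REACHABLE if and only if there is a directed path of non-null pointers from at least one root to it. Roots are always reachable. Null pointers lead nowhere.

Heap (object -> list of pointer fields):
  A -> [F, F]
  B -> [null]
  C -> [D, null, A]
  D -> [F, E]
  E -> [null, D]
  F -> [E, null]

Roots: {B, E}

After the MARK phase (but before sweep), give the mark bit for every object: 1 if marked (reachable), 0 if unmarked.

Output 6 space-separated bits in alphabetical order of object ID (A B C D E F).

Answer: 0 1 0 1 1 1

Derivation:
Roots: B E
Mark B: refs=null, marked=B
Mark E: refs=null D, marked=B E
Mark D: refs=F E, marked=B D E
Mark F: refs=E null, marked=B D E F
Unmarked (collected): A C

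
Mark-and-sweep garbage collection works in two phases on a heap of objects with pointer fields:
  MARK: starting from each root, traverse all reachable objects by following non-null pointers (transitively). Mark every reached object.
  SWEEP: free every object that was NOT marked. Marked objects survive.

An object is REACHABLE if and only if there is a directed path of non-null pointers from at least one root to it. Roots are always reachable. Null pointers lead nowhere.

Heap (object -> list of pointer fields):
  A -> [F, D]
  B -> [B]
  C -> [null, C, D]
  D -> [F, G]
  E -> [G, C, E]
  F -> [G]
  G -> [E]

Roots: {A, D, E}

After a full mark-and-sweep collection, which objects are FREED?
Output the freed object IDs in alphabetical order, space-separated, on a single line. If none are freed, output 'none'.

Answer: B

Derivation:
Roots: A D E
Mark A: refs=F D, marked=A
Mark D: refs=F G, marked=A D
Mark E: refs=G C E, marked=A D E
Mark F: refs=G, marked=A D E F
Mark G: refs=E, marked=A D E F G
Mark C: refs=null C D, marked=A C D E F G
Unmarked (collected): B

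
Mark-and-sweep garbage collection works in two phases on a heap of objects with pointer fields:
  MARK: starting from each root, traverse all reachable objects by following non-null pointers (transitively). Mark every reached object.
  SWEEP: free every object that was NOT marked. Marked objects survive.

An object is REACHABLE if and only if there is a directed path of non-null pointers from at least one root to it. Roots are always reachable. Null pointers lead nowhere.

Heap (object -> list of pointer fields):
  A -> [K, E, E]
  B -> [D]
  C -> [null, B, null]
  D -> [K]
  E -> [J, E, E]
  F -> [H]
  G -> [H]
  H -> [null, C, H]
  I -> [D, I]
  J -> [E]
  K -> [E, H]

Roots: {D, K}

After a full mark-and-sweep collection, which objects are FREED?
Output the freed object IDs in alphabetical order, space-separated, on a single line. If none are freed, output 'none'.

Roots: D K
Mark D: refs=K, marked=D
Mark K: refs=E H, marked=D K
Mark E: refs=J E E, marked=D E K
Mark H: refs=null C H, marked=D E H K
Mark J: refs=E, marked=D E H J K
Mark C: refs=null B null, marked=C D E H J K
Mark B: refs=D, marked=B C D E H J K
Unmarked (collected): A F G I

Answer: A F G I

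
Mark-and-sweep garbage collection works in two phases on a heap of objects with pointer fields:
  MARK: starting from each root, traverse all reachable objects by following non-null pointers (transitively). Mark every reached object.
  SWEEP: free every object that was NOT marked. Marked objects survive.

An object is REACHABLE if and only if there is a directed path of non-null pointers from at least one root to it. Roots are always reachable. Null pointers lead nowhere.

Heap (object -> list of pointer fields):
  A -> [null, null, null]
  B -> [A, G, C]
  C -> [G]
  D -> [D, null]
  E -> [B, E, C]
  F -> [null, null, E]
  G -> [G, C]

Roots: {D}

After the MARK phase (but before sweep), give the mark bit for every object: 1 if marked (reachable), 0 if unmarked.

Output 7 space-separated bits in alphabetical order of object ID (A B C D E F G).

Answer: 0 0 0 1 0 0 0

Derivation:
Roots: D
Mark D: refs=D null, marked=D
Unmarked (collected): A B C E F G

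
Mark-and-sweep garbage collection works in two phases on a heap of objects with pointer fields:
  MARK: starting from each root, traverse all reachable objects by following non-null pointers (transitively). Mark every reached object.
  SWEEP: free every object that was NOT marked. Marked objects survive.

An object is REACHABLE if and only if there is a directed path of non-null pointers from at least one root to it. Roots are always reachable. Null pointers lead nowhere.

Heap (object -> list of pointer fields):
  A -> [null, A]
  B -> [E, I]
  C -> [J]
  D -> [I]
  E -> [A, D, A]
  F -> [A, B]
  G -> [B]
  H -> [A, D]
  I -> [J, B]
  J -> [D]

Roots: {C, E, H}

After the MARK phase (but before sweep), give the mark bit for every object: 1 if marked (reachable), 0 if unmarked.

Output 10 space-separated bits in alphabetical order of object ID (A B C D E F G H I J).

Roots: C E H
Mark C: refs=J, marked=C
Mark E: refs=A D A, marked=C E
Mark H: refs=A D, marked=C E H
Mark J: refs=D, marked=C E H J
Mark A: refs=null A, marked=A C E H J
Mark D: refs=I, marked=A C D E H J
Mark I: refs=J B, marked=A C D E H I J
Mark B: refs=E I, marked=A B C D E H I J
Unmarked (collected): F G

Answer: 1 1 1 1 1 0 0 1 1 1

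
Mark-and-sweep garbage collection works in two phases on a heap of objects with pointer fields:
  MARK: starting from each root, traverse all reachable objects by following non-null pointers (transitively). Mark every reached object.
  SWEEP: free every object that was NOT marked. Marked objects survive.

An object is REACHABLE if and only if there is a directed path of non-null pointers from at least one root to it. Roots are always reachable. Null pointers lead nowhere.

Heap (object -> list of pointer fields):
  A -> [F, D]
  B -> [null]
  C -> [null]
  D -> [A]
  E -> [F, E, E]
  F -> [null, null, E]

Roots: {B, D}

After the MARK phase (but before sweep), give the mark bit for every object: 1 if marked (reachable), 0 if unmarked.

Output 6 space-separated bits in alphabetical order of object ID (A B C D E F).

Roots: B D
Mark B: refs=null, marked=B
Mark D: refs=A, marked=B D
Mark A: refs=F D, marked=A B D
Mark F: refs=null null E, marked=A B D F
Mark E: refs=F E E, marked=A B D E F
Unmarked (collected): C

Answer: 1 1 0 1 1 1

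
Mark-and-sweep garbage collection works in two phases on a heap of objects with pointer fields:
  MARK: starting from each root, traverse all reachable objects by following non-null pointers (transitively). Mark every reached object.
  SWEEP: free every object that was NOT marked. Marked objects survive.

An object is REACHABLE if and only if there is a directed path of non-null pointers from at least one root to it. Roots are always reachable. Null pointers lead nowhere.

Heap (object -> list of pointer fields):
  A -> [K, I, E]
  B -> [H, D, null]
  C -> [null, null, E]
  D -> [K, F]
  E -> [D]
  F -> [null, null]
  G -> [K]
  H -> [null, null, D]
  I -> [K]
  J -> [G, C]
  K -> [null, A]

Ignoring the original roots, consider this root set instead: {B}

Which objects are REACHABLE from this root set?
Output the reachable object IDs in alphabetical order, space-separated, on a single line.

Roots: B
Mark B: refs=H D null, marked=B
Mark H: refs=null null D, marked=B H
Mark D: refs=K F, marked=B D H
Mark K: refs=null A, marked=B D H K
Mark F: refs=null null, marked=B D F H K
Mark A: refs=K I E, marked=A B D F H K
Mark I: refs=K, marked=A B D F H I K
Mark E: refs=D, marked=A B D E F H I K
Unmarked (collected): C G J

Answer: A B D E F H I K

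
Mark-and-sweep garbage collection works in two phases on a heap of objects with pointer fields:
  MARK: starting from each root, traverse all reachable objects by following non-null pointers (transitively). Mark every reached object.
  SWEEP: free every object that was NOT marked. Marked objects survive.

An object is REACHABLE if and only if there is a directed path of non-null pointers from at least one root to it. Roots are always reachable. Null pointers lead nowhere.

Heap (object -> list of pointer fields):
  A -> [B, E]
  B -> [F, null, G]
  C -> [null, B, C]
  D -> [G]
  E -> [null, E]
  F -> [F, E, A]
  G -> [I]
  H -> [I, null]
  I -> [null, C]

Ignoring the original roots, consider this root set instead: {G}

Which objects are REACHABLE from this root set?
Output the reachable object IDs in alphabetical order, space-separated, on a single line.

Answer: A B C E F G I

Derivation:
Roots: G
Mark G: refs=I, marked=G
Mark I: refs=null C, marked=G I
Mark C: refs=null B C, marked=C G I
Mark B: refs=F null G, marked=B C G I
Mark F: refs=F E A, marked=B C F G I
Mark E: refs=null E, marked=B C E F G I
Mark A: refs=B E, marked=A B C E F G I
Unmarked (collected): D H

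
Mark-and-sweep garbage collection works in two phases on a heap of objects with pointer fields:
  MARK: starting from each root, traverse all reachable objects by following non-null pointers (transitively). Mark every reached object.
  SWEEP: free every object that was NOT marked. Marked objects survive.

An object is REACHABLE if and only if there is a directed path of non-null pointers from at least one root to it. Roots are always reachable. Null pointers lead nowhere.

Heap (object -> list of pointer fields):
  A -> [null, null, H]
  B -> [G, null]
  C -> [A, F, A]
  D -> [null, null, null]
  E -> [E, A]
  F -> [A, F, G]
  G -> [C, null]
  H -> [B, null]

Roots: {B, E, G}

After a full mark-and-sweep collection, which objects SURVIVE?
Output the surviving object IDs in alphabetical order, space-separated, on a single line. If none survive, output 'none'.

Roots: B E G
Mark B: refs=G null, marked=B
Mark E: refs=E A, marked=B E
Mark G: refs=C null, marked=B E G
Mark A: refs=null null H, marked=A B E G
Mark C: refs=A F A, marked=A B C E G
Mark H: refs=B null, marked=A B C E G H
Mark F: refs=A F G, marked=A B C E F G H
Unmarked (collected): D

Answer: A B C E F G H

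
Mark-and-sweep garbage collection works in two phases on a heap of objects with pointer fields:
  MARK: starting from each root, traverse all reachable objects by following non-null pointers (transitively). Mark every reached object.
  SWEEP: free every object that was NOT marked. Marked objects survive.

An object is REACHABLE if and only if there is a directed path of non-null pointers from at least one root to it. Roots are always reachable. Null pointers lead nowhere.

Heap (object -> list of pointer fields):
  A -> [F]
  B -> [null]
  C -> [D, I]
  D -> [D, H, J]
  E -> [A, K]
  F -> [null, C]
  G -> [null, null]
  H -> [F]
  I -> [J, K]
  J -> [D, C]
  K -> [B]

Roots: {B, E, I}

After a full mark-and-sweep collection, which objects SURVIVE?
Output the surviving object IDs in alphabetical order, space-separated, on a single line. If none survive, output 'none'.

Roots: B E I
Mark B: refs=null, marked=B
Mark E: refs=A K, marked=B E
Mark I: refs=J K, marked=B E I
Mark A: refs=F, marked=A B E I
Mark K: refs=B, marked=A B E I K
Mark J: refs=D C, marked=A B E I J K
Mark F: refs=null C, marked=A B E F I J K
Mark D: refs=D H J, marked=A B D E F I J K
Mark C: refs=D I, marked=A B C D E F I J K
Mark H: refs=F, marked=A B C D E F H I J K
Unmarked (collected): G

Answer: A B C D E F H I J K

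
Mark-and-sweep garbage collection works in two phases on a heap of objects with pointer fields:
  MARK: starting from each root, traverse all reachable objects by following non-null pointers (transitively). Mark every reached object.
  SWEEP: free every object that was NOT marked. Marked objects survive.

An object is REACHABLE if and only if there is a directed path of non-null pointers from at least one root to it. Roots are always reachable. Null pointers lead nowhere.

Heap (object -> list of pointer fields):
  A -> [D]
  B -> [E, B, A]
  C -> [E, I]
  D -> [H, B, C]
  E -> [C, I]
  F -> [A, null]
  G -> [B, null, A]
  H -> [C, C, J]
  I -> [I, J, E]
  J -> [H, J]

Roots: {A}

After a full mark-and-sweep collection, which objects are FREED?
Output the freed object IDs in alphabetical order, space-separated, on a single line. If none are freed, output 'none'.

Answer: F G

Derivation:
Roots: A
Mark A: refs=D, marked=A
Mark D: refs=H B C, marked=A D
Mark H: refs=C C J, marked=A D H
Mark B: refs=E B A, marked=A B D H
Mark C: refs=E I, marked=A B C D H
Mark J: refs=H J, marked=A B C D H J
Mark E: refs=C I, marked=A B C D E H J
Mark I: refs=I J E, marked=A B C D E H I J
Unmarked (collected): F G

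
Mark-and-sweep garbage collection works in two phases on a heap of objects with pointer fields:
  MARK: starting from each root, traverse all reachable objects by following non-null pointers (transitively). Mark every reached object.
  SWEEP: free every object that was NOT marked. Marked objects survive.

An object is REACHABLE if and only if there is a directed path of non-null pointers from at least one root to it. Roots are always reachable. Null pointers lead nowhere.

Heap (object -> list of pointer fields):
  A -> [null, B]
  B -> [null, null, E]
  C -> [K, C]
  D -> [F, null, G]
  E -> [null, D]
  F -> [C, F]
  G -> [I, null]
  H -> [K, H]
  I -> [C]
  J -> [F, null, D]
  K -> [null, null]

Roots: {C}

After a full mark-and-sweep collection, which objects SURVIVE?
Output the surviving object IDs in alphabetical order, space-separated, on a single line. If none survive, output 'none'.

Answer: C K

Derivation:
Roots: C
Mark C: refs=K C, marked=C
Mark K: refs=null null, marked=C K
Unmarked (collected): A B D E F G H I J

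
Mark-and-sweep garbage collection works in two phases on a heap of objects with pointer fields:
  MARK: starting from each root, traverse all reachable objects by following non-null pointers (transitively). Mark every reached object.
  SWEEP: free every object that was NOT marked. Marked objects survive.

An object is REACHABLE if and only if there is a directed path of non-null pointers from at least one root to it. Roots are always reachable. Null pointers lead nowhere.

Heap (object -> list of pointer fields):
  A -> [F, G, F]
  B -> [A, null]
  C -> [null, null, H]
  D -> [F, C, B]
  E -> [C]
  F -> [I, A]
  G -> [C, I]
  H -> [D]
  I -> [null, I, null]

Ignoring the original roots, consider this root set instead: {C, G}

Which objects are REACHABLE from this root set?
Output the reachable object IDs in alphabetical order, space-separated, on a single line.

Answer: A B C D F G H I

Derivation:
Roots: C G
Mark C: refs=null null H, marked=C
Mark G: refs=C I, marked=C G
Mark H: refs=D, marked=C G H
Mark I: refs=null I null, marked=C G H I
Mark D: refs=F C B, marked=C D G H I
Mark F: refs=I A, marked=C D F G H I
Mark B: refs=A null, marked=B C D F G H I
Mark A: refs=F G F, marked=A B C D F G H I
Unmarked (collected): E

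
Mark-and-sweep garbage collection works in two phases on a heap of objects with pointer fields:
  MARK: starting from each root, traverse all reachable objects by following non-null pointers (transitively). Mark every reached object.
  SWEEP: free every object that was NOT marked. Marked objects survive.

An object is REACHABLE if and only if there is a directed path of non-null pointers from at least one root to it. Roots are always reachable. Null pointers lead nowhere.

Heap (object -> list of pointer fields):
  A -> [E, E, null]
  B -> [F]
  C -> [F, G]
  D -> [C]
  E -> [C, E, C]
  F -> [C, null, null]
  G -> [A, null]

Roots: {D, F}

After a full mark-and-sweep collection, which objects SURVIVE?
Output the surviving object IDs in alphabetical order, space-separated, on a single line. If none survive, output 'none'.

Answer: A C D E F G

Derivation:
Roots: D F
Mark D: refs=C, marked=D
Mark F: refs=C null null, marked=D F
Mark C: refs=F G, marked=C D F
Mark G: refs=A null, marked=C D F G
Mark A: refs=E E null, marked=A C D F G
Mark E: refs=C E C, marked=A C D E F G
Unmarked (collected): B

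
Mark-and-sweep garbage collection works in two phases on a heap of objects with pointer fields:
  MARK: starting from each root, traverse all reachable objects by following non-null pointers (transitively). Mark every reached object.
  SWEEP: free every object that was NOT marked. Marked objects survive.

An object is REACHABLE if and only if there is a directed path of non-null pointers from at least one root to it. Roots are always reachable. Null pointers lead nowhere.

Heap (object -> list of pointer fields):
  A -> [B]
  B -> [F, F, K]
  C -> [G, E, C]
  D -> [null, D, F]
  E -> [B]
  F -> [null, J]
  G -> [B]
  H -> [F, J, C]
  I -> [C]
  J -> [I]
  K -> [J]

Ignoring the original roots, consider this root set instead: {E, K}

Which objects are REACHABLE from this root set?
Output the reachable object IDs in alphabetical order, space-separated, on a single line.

Roots: E K
Mark E: refs=B, marked=E
Mark K: refs=J, marked=E K
Mark B: refs=F F K, marked=B E K
Mark J: refs=I, marked=B E J K
Mark F: refs=null J, marked=B E F J K
Mark I: refs=C, marked=B E F I J K
Mark C: refs=G E C, marked=B C E F I J K
Mark G: refs=B, marked=B C E F G I J K
Unmarked (collected): A D H

Answer: B C E F G I J K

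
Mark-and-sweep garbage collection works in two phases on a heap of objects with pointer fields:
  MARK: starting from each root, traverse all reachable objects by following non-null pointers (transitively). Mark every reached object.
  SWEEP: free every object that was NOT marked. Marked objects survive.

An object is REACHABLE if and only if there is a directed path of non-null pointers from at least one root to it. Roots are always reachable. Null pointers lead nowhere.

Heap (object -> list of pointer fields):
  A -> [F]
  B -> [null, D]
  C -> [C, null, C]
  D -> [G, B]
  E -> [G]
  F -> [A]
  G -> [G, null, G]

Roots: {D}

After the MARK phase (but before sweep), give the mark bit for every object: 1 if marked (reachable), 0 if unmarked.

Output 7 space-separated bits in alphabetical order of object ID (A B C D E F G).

Answer: 0 1 0 1 0 0 1

Derivation:
Roots: D
Mark D: refs=G B, marked=D
Mark G: refs=G null G, marked=D G
Mark B: refs=null D, marked=B D G
Unmarked (collected): A C E F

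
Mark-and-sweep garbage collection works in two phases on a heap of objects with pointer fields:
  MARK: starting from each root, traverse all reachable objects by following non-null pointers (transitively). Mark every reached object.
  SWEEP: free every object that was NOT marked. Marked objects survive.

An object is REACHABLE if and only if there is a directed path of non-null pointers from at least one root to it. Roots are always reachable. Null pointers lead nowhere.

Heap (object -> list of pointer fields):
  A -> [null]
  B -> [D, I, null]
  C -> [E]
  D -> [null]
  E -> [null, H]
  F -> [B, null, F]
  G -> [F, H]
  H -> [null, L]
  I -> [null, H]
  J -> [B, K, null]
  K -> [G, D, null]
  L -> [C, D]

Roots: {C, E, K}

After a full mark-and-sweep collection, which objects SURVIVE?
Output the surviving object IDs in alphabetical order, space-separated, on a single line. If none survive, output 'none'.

Answer: B C D E F G H I K L

Derivation:
Roots: C E K
Mark C: refs=E, marked=C
Mark E: refs=null H, marked=C E
Mark K: refs=G D null, marked=C E K
Mark H: refs=null L, marked=C E H K
Mark G: refs=F H, marked=C E G H K
Mark D: refs=null, marked=C D E G H K
Mark L: refs=C D, marked=C D E G H K L
Mark F: refs=B null F, marked=C D E F G H K L
Mark B: refs=D I null, marked=B C D E F G H K L
Mark I: refs=null H, marked=B C D E F G H I K L
Unmarked (collected): A J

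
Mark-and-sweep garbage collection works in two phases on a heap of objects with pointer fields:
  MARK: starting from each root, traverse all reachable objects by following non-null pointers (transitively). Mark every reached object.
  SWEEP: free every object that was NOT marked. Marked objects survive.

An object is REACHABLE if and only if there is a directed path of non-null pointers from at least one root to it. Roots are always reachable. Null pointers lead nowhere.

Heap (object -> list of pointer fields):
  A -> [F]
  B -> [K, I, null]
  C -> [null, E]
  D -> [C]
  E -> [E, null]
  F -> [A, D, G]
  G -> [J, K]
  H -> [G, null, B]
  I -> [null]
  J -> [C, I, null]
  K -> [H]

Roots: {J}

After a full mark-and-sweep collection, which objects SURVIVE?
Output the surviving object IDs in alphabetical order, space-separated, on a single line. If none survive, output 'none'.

Roots: J
Mark J: refs=C I null, marked=J
Mark C: refs=null E, marked=C J
Mark I: refs=null, marked=C I J
Mark E: refs=E null, marked=C E I J
Unmarked (collected): A B D F G H K

Answer: C E I J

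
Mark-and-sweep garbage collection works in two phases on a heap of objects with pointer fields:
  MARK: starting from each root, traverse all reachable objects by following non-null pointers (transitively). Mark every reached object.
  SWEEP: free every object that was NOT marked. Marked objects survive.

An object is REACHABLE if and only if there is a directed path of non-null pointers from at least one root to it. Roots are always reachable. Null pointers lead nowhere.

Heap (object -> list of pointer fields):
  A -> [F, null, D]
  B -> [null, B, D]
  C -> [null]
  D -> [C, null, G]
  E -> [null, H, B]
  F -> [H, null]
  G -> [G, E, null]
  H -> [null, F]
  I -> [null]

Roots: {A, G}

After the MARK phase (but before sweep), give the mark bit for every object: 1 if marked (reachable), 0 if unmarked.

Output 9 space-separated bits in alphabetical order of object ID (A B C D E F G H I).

Answer: 1 1 1 1 1 1 1 1 0

Derivation:
Roots: A G
Mark A: refs=F null D, marked=A
Mark G: refs=G E null, marked=A G
Mark F: refs=H null, marked=A F G
Mark D: refs=C null G, marked=A D F G
Mark E: refs=null H B, marked=A D E F G
Mark H: refs=null F, marked=A D E F G H
Mark C: refs=null, marked=A C D E F G H
Mark B: refs=null B D, marked=A B C D E F G H
Unmarked (collected): I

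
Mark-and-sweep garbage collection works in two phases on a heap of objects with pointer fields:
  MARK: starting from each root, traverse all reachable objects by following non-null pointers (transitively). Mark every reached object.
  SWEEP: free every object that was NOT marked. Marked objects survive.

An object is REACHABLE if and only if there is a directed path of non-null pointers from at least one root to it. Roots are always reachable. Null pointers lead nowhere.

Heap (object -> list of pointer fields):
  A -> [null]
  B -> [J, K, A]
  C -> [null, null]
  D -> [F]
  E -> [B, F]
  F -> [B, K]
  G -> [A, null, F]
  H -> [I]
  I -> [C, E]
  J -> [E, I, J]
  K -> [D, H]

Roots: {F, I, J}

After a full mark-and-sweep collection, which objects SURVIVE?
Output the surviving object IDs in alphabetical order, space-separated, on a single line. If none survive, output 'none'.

Answer: A B C D E F H I J K

Derivation:
Roots: F I J
Mark F: refs=B K, marked=F
Mark I: refs=C E, marked=F I
Mark J: refs=E I J, marked=F I J
Mark B: refs=J K A, marked=B F I J
Mark K: refs=D H, marked=B F I J K
Mark C: refs=null null, marked=B C F I J K
Mark E: refs=B F, marked=B C E F I J K
Mark A: refs=null, marked=A B C E F I J K
Mark D: refs=F, marked=A B C D E F I J K
Mark H: refs=I, marked=A B C D E F H I J K
Unmarked (collected): G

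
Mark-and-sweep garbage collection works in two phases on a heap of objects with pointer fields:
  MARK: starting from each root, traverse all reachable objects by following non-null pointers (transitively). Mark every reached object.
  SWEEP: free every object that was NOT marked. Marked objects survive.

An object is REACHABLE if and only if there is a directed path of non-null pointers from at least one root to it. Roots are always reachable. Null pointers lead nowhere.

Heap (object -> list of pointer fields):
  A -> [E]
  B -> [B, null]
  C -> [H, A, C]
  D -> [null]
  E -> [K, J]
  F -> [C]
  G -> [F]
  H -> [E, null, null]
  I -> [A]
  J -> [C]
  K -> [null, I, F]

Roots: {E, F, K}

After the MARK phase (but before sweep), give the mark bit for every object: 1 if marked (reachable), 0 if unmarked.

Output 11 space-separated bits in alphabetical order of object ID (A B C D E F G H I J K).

Roots: E F K
Mark E: refs=K J, marked=E
Mark F: refs=C, marked=E F
Mark K: refs=null I F, marked=E F K
Mark J: refs=C, marked=E F J K
Mark C: refs=H A C, marked=C E F J K
Mark I: refs=A, marked=C E F I J K
Mark H: refs=E null null, marked=C E F H I J K
Mark A: refs=E, marked=A C E F H I J K
Unmarked (collected): B D G

Answer: 1 0 1 0 1 1 0 1 1 1 1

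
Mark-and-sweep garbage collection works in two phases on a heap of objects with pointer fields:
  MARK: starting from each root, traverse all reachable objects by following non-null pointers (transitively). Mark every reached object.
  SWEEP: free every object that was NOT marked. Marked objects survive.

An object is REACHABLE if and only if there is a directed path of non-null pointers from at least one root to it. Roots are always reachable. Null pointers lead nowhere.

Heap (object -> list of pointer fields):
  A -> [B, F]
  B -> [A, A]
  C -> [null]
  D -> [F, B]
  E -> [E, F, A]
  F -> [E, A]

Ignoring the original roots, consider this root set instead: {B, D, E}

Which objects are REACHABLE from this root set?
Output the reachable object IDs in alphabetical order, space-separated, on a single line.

Roots: B D E
Mark B: refs=A A, marked=B
Mark D: refs=F B, marked=B D
Mark E: refs=E F A, marked=B D E
Mark A: refs=B F, marked=A B D E
Mark F: refs=E A, marked=A B D E F
Unmarked (collected): C

Answer: A B D E F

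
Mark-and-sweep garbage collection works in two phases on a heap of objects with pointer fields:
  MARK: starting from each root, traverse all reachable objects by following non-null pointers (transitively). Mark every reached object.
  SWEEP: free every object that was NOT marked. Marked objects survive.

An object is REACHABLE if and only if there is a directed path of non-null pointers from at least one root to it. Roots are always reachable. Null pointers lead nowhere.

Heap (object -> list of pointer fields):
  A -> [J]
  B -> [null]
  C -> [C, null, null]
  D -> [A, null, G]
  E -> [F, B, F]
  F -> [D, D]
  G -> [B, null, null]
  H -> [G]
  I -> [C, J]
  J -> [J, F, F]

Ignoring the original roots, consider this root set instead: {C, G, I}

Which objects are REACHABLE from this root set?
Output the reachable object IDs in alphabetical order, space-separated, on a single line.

Answer: A B C D F G I J

Derivation:
Roots: C G I
Mark C: refs=C null null, marked=C
Mark G: refs=B null null, marked=C G
Mark I: refs=C J, marked=C G I
Mark B: refs=null, marked=B C G I
Mark J: refs=J F F, marked=B C G I J
Mark F: refs=D D, marked=B C F G I J
Mark D: refs=A null G, marked=B C D F G I J
Mark A: refs=J, marked=A B C D F G I J
Unmarked (collected): E H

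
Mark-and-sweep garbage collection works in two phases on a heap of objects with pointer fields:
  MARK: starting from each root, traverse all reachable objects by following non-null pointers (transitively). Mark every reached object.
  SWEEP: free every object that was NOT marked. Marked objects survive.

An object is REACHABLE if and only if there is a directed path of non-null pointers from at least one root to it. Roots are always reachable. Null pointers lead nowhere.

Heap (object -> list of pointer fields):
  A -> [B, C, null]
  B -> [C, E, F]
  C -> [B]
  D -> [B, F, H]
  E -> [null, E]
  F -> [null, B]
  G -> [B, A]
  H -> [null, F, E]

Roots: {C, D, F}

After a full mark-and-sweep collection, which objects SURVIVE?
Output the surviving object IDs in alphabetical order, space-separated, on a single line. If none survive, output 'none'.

Answer: B C D E F H

Derivation:
Roots: C D F
Mark C: refs=B, marked=C
Mark D: refs=B F H, marked=C D
Mark F: refs=null B, marked=C D F
Mark B: refs=C E F, marked=B C D F
Mark H: refs=null F E, marked=B C D F H
Mark E: refs=null E, marked=B C D E F H
Unmarked (collected): A G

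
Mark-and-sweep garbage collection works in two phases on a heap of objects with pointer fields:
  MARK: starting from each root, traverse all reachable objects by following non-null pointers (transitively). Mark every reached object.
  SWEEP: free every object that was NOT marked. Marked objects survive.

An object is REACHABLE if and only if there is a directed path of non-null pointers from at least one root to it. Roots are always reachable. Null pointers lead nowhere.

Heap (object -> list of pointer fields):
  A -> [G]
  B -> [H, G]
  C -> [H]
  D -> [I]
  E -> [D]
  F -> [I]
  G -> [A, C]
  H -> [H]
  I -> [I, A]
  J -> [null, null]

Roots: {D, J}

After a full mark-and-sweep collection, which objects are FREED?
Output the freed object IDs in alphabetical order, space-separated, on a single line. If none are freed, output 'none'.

Answer: B E F

Derivation:
Roots: D J
Mark D: refs=I, marked=D
Mark J: refs=null null, marked=D J
Mark I: refs=I A, marked=D I J
Mark A: refs=G, marked=A D I J
Mark G: refs=A C, marked=A D G I J
Mark C: refs=H, marked=A C D G I J
Mark H: refs=H, marked=A C D G H I J
Unmarked (collected): B E F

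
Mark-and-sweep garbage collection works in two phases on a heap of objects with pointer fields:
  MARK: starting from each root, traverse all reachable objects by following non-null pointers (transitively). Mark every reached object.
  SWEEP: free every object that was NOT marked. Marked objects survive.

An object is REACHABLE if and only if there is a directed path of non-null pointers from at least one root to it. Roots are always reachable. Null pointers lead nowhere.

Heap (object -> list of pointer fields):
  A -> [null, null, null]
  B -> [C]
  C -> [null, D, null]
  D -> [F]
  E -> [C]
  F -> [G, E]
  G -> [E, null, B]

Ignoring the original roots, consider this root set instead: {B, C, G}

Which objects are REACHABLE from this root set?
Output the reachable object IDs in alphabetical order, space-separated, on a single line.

Answer: B C D E F G

Derivation:
Roots: B C G
Mark B: refs=C, marked=B
Mark C: refs=null D null, marked=B C
Mark G: refs=E null B, marked=B C G
Mark D: refs=F, marked=B C D G
Mark E: refs=C, marked=B C D E G
Mark F: refs=G E, marked=B C D E F G
Unmarked (collected): A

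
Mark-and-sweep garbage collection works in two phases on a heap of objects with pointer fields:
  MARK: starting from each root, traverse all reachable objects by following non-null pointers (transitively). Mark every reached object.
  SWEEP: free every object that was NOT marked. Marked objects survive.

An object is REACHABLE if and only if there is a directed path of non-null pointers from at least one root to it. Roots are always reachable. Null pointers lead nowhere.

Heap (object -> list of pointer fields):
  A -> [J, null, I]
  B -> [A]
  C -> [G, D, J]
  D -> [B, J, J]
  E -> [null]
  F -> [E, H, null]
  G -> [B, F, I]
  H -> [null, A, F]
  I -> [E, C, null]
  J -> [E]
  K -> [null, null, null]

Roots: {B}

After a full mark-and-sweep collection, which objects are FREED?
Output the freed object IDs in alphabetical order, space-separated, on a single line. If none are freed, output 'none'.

Answer: K

Derivation:
Roots: B
Mark B: refs=A, marked=B
Mark A: refs=J null I, marked=A B
Mark J: refs=E, marked=A B J
Mark I: refs=E C null, marked=A B I J
Mark E: refs=null, marked=A B E I J
Mark C: refs=G D J, marked=A B C E I J
Mark G: refs=B F I, marked=A B C E G I J
Mark D: refs=B J J, marked=A B C D E G I J
Mark F: refs=E H null, marked=A B C D E F G I J
Mark H: refs=null A F, marked=A B C D E F G H I J
Unmarked (collected): K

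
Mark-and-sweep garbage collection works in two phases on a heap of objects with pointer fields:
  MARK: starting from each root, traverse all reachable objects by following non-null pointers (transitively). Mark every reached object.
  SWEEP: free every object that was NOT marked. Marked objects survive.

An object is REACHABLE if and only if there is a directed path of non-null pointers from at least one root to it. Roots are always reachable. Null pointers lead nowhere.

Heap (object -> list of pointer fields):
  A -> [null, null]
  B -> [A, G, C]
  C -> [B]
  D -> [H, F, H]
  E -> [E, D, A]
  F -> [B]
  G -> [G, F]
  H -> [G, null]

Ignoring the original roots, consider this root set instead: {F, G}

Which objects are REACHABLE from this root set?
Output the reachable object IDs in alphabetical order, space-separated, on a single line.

Answer: A B C F G

Derivation:
Roots: F G
Mark F: refs=B, marked=F
Mark G: refs=G F, marked=F G
Mark B: refs=A G C, marked=B F G
Mark A: refs=null null, marked=A B F G
Mark C: refs=B, marked=A B C F G
Unmarked (collected): D E H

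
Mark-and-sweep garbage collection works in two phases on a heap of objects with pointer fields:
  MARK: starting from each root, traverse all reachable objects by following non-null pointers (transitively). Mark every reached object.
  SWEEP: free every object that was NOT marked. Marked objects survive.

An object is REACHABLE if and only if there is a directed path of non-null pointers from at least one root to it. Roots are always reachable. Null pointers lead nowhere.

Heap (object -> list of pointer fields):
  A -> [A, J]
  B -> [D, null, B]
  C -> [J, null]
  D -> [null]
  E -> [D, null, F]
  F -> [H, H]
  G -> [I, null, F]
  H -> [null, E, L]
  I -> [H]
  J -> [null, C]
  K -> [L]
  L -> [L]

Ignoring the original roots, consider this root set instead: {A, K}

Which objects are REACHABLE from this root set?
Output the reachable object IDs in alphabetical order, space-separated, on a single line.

Answer: A C J K L

Derivation:
Roots: A K
Mark A: refs=A J, marked=A
Mark K: refs=L, marked=A K
Mark J: refs=null C, marked=A J K
Mark L: refs=L, marked=A J K L
Mark C: refs=J null, marked=A C J K L
Unmarked (collected): B D E F G H I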